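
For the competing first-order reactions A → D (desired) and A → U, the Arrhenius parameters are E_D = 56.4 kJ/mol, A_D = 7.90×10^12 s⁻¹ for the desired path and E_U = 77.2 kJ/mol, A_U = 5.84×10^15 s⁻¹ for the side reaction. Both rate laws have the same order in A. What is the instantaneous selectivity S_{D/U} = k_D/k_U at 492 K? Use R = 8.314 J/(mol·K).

0.219

Since both paths have the same order in A, the concentration cancels and S_{D/U} = k_D/k_U = (A_D/A_U)·exp[(E_U−E_D)/(RT)].
(E_U−E_D)/(RT) = (77.2−56.4)×10³/(8.314×492) = 20800/4090 = 5.085.
k_D/k_U = (7.90×10^12/5.84×10^15)·exp(5.085) = 0.001353 × 161.6 = 0.219.
Since E_D < E_U, lowering the temperature improves selectivity toward D.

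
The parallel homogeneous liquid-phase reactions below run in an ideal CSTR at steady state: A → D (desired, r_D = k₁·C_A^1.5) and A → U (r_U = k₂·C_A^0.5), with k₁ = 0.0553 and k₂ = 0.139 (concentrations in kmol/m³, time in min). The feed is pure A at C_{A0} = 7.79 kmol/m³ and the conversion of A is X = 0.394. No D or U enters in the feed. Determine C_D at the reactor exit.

Exit C_A = C_{A0}(1−X) = 7.79×0.606 = 4.721 kmol/m³.
In a CSTR the entire volume is at exit conditions, so r_D = 0.0553×4.721^1.5 = 0.5672 and r_U = 0.139×4.721^0.5 = 0.3020.
Fraction of consumed A going to D: r_D/(r_D+r_U) = 0.6525.
C_D = 0.6525·C_{A0}·X = 0.6525×7.79×0.394 = 2.00 kmol/m³.

2.00 kmol/m³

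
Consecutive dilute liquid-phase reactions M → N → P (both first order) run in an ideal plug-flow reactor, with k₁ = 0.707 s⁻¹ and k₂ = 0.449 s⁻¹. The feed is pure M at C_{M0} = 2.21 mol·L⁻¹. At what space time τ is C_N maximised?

1.76 s

The intermediate peaks when r₁ = r₂, i.e. k₁e^(−k₁τ) = k₂e^(−k₂τ), giving τ_opt = ln(k₂/k₁)/(k₂−k₁).
= ln(0.449/0.707)/(0.449−0.707) = ln(0.6351)/-0.2580 = -0.4540/-0.2580 = 1.76 s.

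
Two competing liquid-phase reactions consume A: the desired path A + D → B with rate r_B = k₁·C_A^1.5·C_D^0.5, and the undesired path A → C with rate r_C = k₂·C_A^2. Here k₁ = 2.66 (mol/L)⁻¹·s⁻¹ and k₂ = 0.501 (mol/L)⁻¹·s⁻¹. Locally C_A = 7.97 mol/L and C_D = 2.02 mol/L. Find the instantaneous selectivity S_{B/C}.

2.67

S_{B/C} = r_B/r_C = (k₁·C_A^1.5·C_D^0.5)/(k₂·C_A^2) = (k₁/k₂)·C_A^-0.5·C_D^0.5.
= (2.66×7.970^1.5×2.020^0.5) / (0.501×7.970^2) = 85.06/31.82 = 2.67.
The undesired path is higher order in A, so low C_A (CSTR or dilute feed) favours B.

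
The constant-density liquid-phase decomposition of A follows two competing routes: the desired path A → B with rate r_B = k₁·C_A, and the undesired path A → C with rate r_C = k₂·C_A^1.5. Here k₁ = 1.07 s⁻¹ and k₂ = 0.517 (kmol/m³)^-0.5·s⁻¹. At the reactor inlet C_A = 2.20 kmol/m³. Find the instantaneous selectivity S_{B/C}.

S_{B/C} = r_B/r_C = (k₁·C_A)/(k₂·C_A^1.5) = (k₁/k₂)·C_A^-0.5.
= (1.07×2.200) / (0.517×2.200^1.5) = 2.354/1.687 = 1.40.

1.40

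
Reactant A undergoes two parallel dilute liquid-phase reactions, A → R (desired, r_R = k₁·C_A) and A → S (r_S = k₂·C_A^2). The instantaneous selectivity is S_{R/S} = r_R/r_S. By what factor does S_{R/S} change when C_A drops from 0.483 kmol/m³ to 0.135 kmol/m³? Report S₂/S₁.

S_{R/S} = (k₁/k₂)·C_A⁻¹, so S₂/S₁ = (C_{A,2}/C_{A,1})⁻¹.
= 0.483/0.135 = 3.58.

3.58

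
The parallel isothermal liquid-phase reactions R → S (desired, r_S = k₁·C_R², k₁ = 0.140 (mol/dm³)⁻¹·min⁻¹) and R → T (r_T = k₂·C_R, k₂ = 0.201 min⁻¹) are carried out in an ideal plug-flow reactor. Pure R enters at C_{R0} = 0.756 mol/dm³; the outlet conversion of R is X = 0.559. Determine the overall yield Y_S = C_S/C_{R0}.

0.152

C_R = C_{R0}(1−X) = 0.3334 mol/dm³.
Along a PFR/batch, dC_T/dC_R = −r_T/(r_S+r_T) = −k₂/(k₂+k₁·C_R).
Integrating from C_{R0} to C_R: C_T = (0.201/0.140)·ln[(0.201+0.140·0.756)/(0.201+0.140·0.333)] = 1.436·ln(0.3068/0.2477) = 0.3075 mol/dm³.
Then C_S = (C_{R0}−C_R) − C_T = 0.4226 − 0.3075 = 0.1151 mol/dm³.
Y_S = C_S/C_{R0} = 0.1151/0.756 = 0.152.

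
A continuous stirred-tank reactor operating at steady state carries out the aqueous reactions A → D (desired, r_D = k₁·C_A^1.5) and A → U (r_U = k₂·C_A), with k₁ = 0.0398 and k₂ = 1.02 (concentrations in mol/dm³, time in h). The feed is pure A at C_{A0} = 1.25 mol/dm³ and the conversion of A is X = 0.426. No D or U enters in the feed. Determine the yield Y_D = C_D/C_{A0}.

Exit C_A = C_{A0}(1−X) = 1.25×0.574 = 0.7175 mol/dm³.
In a CSTR the entire volume is at exit conditions, so r_D = 0.0398×0.7175^1.5 = 0.02419 and r_U = 1.02×0.7175 = 0.7319.
Fraction of consumed A going to D: r_D/(r_D+r_U) = 0.03199.
C_D = 0.03199·C_{A0}·X = 0.03199×1.25×0.426 = 0.0170 mol/dm³; Y_D = C_D/C_{A0} = 0.0136.

0.0136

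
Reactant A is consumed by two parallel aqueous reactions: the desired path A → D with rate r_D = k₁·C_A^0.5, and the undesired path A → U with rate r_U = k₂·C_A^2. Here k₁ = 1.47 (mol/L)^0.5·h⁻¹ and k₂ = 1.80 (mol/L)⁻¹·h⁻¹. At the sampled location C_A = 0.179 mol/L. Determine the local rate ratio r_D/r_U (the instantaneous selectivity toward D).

10.8

S_{D/U} = r_D/r_U = (k₁·C_A^0.5)/(k₂·C_A^2) = (k₁/k₂)·C_A^-1.5.
= (1.47×0.1790^0.5) / (1.80×0.1790^2) = 0.6219/0.05767 = 10.8.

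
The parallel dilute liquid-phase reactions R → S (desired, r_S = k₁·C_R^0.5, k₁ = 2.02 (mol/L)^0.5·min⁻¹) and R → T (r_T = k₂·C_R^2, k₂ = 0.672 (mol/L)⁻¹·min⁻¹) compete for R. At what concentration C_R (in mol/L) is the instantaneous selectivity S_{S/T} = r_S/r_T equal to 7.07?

S_{S/T} = (k₁/k₂)·C_R^-1.5 ⇒ C_R = (S·k₂/k₁)^(1/(-1.5)).
= (7.07×0.672/2.02)^(-0.6667) = (2.352)^(-0.6667) = 0.565 mol/L.

0.565 mol/L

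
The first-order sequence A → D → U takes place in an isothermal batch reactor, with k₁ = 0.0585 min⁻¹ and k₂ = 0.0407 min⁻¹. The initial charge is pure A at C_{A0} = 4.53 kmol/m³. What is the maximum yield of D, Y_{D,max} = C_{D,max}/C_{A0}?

Evaluating C_D at t_opt = ln(k₂/k₁)/(k₂−k₁) gives C_{D,max}/C_{A0} = (k₁/k₂)^[k₂/(k₂−k₁)].
= (0.0585/0.0407)^(0.0407/(0.0407−0.0585)) = (1.437)^(-2.287) = 0.4362.

0.436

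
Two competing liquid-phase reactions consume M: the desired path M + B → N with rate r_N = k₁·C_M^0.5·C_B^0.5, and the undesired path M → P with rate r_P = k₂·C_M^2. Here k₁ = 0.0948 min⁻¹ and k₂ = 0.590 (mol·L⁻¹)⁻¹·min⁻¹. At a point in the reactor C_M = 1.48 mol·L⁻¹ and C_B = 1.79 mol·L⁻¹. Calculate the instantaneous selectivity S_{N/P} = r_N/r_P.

S_{N/P} = r_N/r_P = (k₁·C_M^0.5·C_B^0.5)/(k₂·C_M^2) = (k₁/k₂)·C_M^-1.5·C_B^0.5.
= (0.0948×1.480^0.5×1.790^0.5) / (0.590×1.480^2) = 0.1543/1.292 = 0.119.
The undesired path is higher order in M, so low C_M (CSTR or dilute feed) favours N.

0.119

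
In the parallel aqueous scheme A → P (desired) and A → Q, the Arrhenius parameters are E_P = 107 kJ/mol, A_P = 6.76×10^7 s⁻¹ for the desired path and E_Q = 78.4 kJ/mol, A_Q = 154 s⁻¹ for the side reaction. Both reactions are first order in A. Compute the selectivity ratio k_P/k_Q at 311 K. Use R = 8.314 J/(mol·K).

With equal orders, S_{P/Q} = k_P/k_Q = (A_P/A_Q)·exp[(E_Q−E_P)/(RT)].
(E_Q−E_P)/(RT) = (78.4−107)×10³/(8.314×311) = -28600/2586 = -11.06.
k_P/k_Q = (6.76×10^7/154)·exp(-11.06) = 4.390×10^5 × 1.571×10^-5 = 6.90.
Since E_P > E_Q, raising the temperature improves selectivity toward P.

6.90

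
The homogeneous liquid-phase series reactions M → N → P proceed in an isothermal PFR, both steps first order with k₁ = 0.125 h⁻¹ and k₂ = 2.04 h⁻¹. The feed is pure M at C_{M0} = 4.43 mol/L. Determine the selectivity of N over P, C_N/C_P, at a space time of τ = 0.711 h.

The intermediate concentration in a first-order A→B→C sequence is C_N = k₁C_{M0}(e^(−k₁τ) − e^(−k₂τ))/(k₂−k₁).
e^(−k₁τ) = e^(−0.125×0.711) = e^(−0.08887) = 0.9150; e^(−k₂τ) = e^(−1.450) = 0.2345.
C_N = 0.125×4.43/(2.04−0.125) × (0.9150−0.2345) = 0.2892×0.6805 = 0.1968 mol/L.
C_M = C_{M0}e^(−k₁τ) = 4.053 mol/L, so C_P = C_{M0}−C_M−C_N = 0.1800 mol/L; C_N/C_P = 1.09.

1.09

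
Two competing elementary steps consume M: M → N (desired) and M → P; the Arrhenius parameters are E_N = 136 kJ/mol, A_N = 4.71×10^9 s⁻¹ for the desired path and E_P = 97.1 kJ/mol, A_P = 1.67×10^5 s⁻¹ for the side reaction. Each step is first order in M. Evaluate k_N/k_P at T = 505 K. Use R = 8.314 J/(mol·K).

With equal orders, S_{N/P} = k_N/k_P = (A_N/A_P)·exp[(E_P−E_N)/(RT)].
(E_P−E_N)/(RT) = (97.1−136)×10³/(8.314×505) = -38900/4199 = -9.265.
k_N/k_P = (4.71×10^9/1.67×10^5)·exp(-9.265) = 28204 × 9.468×10^-5 = 2.67.

2.67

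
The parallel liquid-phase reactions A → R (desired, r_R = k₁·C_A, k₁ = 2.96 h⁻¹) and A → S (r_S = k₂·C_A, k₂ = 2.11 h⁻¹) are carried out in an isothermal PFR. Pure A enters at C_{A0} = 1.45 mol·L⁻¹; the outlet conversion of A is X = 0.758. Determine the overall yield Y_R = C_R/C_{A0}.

0.443

C_A = C_{A0}(1−X) = 0.3509 mol·L⁻¹.
Both paths are first order in A, so the instantaneous fraction to R is constant: dC_R/d(−C_A) = k₁/(k₁+k₂) = 0.5838.
C_R = 0.5838·(C_{A0}−C_A) = 0.5838×1.099 = 0.642 mol·L⁻¹.
Y_R = C_R/C_{A0} = 0.6417/1.45 = 0.443.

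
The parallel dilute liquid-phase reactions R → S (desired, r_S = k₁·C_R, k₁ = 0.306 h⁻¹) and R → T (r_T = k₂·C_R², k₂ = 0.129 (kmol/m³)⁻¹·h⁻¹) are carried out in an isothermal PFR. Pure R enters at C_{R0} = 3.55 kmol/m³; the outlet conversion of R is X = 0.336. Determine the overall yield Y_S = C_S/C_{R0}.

0.150

C_R = C_{R0}(1−X) = 2.357 kmol/m³.
Along a PFR/batch, dC_S/dC_R = −r_S/(r_S+r_T) = −k₁/(k₁+k₂·C_R).
Integrating from C_{R0} to C_R: C_S = (0.306/0.129)·ln[(0.306+0.129·3.55)/(0.306+0.129·2.36)] = 2.372·ln(0.7639/0.6101) = 0.5335 kmol/m³.
Y_S = C_S/C_{R0} = 0.5335/3.55 = 0.150.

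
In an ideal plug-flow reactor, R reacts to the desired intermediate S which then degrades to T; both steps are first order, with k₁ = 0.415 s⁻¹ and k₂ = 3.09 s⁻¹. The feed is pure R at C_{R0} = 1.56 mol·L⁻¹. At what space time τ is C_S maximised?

For first-order series the maximum of C_S occurs at τ_opt = ln(k₂/k₁)/(k₂−k₁).
= ln(3.09/0.415)/(3.09−0.415) = ln(7.446)/2.675 = 2.008/2.675 = 0.751 s.

0.751 s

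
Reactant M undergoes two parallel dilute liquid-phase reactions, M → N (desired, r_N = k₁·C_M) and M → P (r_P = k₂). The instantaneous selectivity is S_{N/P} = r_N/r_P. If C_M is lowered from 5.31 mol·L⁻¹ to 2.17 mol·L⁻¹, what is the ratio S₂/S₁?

S_{N/P} = (k₁/k₂)·C_M, so S₂/S₁ = (C_{M,2}/C_{M,1}).
= 2.17/5.31 = 0.409.
Selectivity toward N falls as C_M falls — high-concentration operation is favoured.

0.409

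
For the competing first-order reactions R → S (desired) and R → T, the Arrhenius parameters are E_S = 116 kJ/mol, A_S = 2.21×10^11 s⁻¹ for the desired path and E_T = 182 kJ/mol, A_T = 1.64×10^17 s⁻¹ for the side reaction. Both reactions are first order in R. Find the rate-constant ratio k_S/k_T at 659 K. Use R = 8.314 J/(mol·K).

0.230

With equal orders, S_{S/T} = k_S/k_T = (A_S/A_T)·exp[(E_T−E_S)/(RT)].
(E_T−E_S)/(RT) = (182−116)×10³/(8.314×659) = 66000/5479 = 12.05.
k_S/k_T = (2.21×10^11/1.64×10^17)·exp(12.05) = 1.348×10^-6 × 1.704×10^5 = 0.230.
Since E_S < E_T, lowering the temperature improves selectivity toward S.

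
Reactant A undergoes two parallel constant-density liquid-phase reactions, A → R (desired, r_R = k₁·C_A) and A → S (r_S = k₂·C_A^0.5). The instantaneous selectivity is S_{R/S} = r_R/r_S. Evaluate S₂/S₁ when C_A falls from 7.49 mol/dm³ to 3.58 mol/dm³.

S_{R/S} = (k₁/k₂)·C_A^0.5, so S₂/S₁ = (C_{A,2}/C_{A,1})^0.5.
= (3.58/7.49)^0.5 = (0.4780)^0.5 = 0.691.
Selectivity toward R falls as C_A falls — high-concentration operation is favoured.

0.691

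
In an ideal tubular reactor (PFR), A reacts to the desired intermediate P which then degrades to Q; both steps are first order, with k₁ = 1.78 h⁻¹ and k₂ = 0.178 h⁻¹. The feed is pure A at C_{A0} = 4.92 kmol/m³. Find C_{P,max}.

3.81 kmol/m³

For a first-order series the maximum intermediate yield is C_{P,max}/C_{A0} = (k₁/k₂)^[k₂/(k₂−k₁)].
= (1.78/0.178)^(0.178/(0.178−1.78)) = (10.00)^(-0.1111) = 0.7743.
C_{P,max} = 0.7743×4.92 = 3.81 kmol/m³.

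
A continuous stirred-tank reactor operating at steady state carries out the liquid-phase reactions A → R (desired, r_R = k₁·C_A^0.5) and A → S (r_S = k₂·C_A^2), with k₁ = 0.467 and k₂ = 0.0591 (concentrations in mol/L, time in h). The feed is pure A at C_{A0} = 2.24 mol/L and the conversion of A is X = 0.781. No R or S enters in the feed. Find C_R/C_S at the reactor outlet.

Exit C_A = C_{A0}(1−X) = 2.24×0.219 = 0.4906 mol/L.
A CSTR operates uniformly at the exit composition, giving r_R = 0.3271 and r_S = 0.01422 (each k·C_A^n at C_A = 0.4906).
Overall selectivity = C_R/C_S = r_Rτ/(r_Sτ) = r_R/r_S = 23.0.

23.0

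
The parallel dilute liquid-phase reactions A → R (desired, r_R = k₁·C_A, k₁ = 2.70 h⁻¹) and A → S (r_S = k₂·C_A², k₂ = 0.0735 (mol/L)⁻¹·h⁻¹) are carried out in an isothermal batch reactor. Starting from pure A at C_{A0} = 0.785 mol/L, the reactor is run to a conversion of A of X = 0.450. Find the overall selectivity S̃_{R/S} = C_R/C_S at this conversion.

C_A = C_{A0}(1−X) = 0.4318 mol/L.
Along a PFR/batch, dC_R/dC_A = −r_R/(r_R+r_S) = −k₁/(k₁+k₂·C_A).
Integrating from C_{A0} to C_A: C_R = (2.70/0.0735)·ln[(2.70+0.0735·0.785)/(2.70+0.0735·0.432)] = 36.73·ln(2.758/2.732) = 0.3475 mol/L.
C_S = (C_{A0}−C_A)−C_R = 0.005752 mol/L; S̃_{R/S} = 0.3475/0.005752 = 60.4.

60.4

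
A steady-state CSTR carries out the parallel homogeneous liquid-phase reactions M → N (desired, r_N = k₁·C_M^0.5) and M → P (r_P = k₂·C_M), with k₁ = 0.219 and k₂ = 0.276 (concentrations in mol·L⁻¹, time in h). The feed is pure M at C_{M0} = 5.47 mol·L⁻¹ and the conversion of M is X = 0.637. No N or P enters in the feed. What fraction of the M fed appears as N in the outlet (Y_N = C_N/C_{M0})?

Exit C_M = C_{M0}(1−X) = 5.47×0.363 = 1.986 mol·L⁻¹.
In a CSTR the entire volume is at exit conditions, so r_N = 0.219×1.986^0.5 = 0.3086 and r_P = 0.276×1.986 = 0.5480.
Fraction of consumed M going to N: r_N/(r_N+r_P) = 0.3602.
C_N = 0.3602·C_{M0}·X = 0.3602×5.47×0.637 = 1.26 mol·L⁻¹; Y_N = C_N/C_{M0} = 0.229.

0.229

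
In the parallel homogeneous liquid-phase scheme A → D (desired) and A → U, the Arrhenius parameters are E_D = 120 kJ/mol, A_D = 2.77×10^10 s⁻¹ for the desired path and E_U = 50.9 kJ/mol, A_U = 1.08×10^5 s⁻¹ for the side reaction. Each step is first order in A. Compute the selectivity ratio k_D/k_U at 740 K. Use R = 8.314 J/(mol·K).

3.40

Since both paths have the same order in A, the concentration cancels and S_{D/U} = k_D/k_U = (A_D/A_U)·exp[(E_U−E_D)/(RT)].
(E_U−E_D)/(RT) = (50.9−120)×10³/(8.314×740) = -69100/6152 = -11.23.
k_D/k_U = (2.77×10^10/1.08×10^5)·exp(-11.23) = 2.565×10^5 × 1.325×10^-5 = 3.40.
Since E_D > E_U, raising the temperature improves selectivity toward D.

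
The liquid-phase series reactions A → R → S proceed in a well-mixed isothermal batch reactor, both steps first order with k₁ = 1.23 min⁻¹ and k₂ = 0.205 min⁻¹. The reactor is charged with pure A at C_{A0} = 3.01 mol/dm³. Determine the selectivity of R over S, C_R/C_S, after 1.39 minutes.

5.13

The intermediate concentration in a first-order A→B→C sequence is C_R = k₁C_{A0}(e^(−k₁t) − e^(−k₂t))/(k₂−k₁).
e^(−k₁t) = e^(−1.23×1.39) = e^(−1.710) = 0.1809; e^(−k₂t) = e^(−0.2849) = 0.7521.
C_R = 1.23×3.01/(0.205−1.23) × (0.1809−0.7521) = (-3.612)×(-0.5711) = 2.063 mol/dm³.
C_A = C_{A0}e^(−k₁t) = 0.5446 mol/dm³, so C_S = C_{A0}−C_A−C_R = 0.4025 mol/dm³; C_R/C_S = 5.13.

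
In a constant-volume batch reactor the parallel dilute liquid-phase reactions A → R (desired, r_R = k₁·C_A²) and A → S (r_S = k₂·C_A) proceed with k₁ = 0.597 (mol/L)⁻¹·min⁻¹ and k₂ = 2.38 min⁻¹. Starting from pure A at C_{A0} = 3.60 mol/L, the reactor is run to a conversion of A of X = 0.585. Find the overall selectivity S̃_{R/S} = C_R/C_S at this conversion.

0.625

C_A = C_{A0}(1−X) = 1.494 mol/L.
Along a PFR/batch, dC_S/dC_A = −r_S/(r_R+r_S) = −k₂/(k₂+k₁·C_A).
Integrating from C_{A0} to C_A: C_S = (2.38/0.597)·ln[(2.38+0.597·3.60)/(2.38+0.597·1.49)] = 3.987·ln(4.529/3.272) = 1.296 mol/L.
Then C_R = (C_{A0}−C_A) − C_S = 2.106 − 1.296 = 0.8097 mol/L.
S̃_{R/S} = C_R/C_S = 0.8097/1.296 = 0.625.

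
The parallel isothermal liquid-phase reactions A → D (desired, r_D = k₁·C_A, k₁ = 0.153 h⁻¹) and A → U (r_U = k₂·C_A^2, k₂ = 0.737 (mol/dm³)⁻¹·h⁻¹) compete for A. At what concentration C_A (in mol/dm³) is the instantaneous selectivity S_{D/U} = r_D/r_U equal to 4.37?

0.0475 mol/dm³

S_{D/U} = (k₁/k₂)·C_A⁻¹ ⇒ C_A = (S·k₂/k₁)^(-1).
= (4.37×0.737/0.153)^(-1) = (21.05)^(-1) = 0.0475 mol/dm³.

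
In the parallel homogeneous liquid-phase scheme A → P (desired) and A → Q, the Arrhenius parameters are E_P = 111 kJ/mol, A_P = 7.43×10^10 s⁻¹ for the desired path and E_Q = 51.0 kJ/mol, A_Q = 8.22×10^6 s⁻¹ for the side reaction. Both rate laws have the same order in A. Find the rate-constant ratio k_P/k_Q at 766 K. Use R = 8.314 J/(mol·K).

0.732

Since both paths have the same order in A, the concentration cancels and S_{P/Q} = k_P/k_Q = (A_P/A_Q)·exp[(E_Q−E_P)/(RT)].
(E_Q−E_P)/(RT) = (51.0−111)×10³/(8.314×766) = -60000/6369 = -9.421.
k_P/k_Q = (7.43×10^10/8.22×10^6)·exp(-9.421) = 9039 × 8.098×10^-5 = 0.732.
Since E_P > E_Q, raising the temperature improves selectivity toward P.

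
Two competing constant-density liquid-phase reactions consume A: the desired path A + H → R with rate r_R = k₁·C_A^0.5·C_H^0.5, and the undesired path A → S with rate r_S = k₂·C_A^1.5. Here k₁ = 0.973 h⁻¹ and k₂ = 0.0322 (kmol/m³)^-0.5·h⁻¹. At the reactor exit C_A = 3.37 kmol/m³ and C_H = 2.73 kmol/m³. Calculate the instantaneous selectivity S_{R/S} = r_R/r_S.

S_{R/S} = r_R/r_S = (k₁·C_A^0.5·C_H^0.5)/(k₂·C_A^1.5) = (k₁/k₂)·C_A⁻¹·C_H^0.5.
= (0.973×3.370^0.5×2.730^0.5) / (0.0322×3.370^1.5) = 2.951/0.1992 = 14.8.

14.8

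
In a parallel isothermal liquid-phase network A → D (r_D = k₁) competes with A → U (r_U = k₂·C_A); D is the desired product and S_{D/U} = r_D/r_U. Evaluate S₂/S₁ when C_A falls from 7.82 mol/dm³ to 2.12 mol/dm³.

S_{D/U} = (k₁/k₂)·C_A⁻¹, so S₂/S₁ = (C_{A,2}/C_{A,1})⁻¹.
= 7.82/2.12 = 3.69.

3.69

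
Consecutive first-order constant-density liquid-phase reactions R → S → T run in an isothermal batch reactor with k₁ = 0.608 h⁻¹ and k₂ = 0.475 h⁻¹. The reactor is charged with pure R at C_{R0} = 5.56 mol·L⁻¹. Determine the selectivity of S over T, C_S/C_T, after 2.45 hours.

Solving the coupled first-order balances gives C_S(t) = [k₁/(k₂−k₁)]·C_{R0}·(e^(−k₁t) − e^(−k₂t)).
e^(−k₁t) = e^(−0.608×2.45) = e^(−1.490) = 0.2255; e^(−k₂t) = e^(−1.164) = 0.3123.
C_S = 0.608×5.56/(0.475−0.608) × (0.2255−0.3123) = (-25.42)×(-0.08685) = 2.207 mol·L⁻¹.
C_R = C_{R0}e^(−k₁t) = 1.254 mol·L⁻¹, so C_T = C_{R0}−C_R−C_S = 2.099 mol·L⁻¹; C_S/C_T = 1.05.

1.05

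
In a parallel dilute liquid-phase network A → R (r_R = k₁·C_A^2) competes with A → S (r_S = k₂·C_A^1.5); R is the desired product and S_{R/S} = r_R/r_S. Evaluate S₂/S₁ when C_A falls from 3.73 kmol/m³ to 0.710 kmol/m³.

0.436

S_{R/S} = (k₁/k₂)·C_A^0.5, so S₂/S₁ = (C_{A,2}/C_{A,1})^0.5.
= (0.710/3.73)^0.5 = (0.1903)^0.5 = 0.436.
Selectivity toward R falls as C_A falls — high-concentration operation is favoured.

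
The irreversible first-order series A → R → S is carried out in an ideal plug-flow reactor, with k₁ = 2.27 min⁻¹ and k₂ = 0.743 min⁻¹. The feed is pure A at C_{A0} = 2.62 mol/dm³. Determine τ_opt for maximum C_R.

The intermediate peaks when r₁ = r₂, i.e. k₁e^(−k₁τ) = k₂e^(−k₂τ), giving τ_opt = ln(k₂/k₁)/(k₂−k₁).
= ln(0.743/2.27)/(0.743−2.27) = ln(0.3273)/-1.527 = -1.117/-1.527 = 0.731 min.

0.731 min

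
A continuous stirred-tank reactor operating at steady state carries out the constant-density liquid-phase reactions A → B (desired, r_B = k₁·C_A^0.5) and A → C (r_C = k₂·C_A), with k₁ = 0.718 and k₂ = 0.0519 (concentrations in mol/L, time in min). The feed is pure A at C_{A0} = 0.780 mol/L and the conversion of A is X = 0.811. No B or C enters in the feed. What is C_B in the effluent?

0.615 mol/L

Exit C_A = C_{A0}(1−X) = 0.780×0.189 = 0.1474 mol/L.
In a CSTR the entire volume is at exit conditions, so r_B = 0.718×0.1474^0.5 = 0.2757 and r_C = 0.0519×0.1474 = 0.007651.
Fraction of consumed A going to B: r_B/(r_B+r_C) = 0.9730.
C_B = 0.9730·C_{A0}·X = 0.9730×0.780×0.811 = 0.615 mol/L.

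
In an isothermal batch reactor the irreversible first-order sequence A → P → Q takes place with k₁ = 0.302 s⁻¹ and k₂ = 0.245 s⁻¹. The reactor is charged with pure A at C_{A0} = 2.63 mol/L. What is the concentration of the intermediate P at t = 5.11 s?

For first-order series with pure A initially, C_P(t) = k₁C_{A0}/(k₂−k₁)·(e^(−k₁t) − e^(−k₂t)).
e^(−k₁t) = e^(−0.302×5.11) = e^(−1.543) = 0.2137; e^(−k₂t) = e^(−1.252) = 0.2859.
C_P = 0.302×2.63/(0.245−0.302) × (0.2137−0.2859) = (-13.93)×(-0.07225) = 1.007 mol/L.

1.01 mol/L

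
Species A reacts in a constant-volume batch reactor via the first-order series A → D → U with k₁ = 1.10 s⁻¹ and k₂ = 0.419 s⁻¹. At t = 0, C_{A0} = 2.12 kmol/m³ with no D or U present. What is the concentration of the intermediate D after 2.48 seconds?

For first-order series with pure A initially, C_D(t) = k₁C_{A0}/(k₂−k₁)·(e^(−k₁t) − e^(−k₂t)).
e^(−k₁t) = e^(−1.10×2.48) = e^(−2.728) = 0.06535; e^(−k₂t) = e^(−1.039) = 0.3538.
C_D = 1.10×2.12/(0.419−1.10) × (0.06535−0.3538) = (-3.424)×(-0.2884) = 0.9876 kmol/m³.

0.988 kmol/m³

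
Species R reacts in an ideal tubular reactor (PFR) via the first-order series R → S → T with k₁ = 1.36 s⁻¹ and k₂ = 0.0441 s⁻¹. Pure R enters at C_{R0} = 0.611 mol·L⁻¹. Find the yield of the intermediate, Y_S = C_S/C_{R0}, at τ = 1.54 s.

0.838

The intermediate concentration in a first-order A→B→C sequence is C_S = k₁C_{R0}(e^(−k₁τ) − e^(−k₂τ))/(k₂−k₁).
e^(−k₁τ) = e^(−1.36×1.54) = e^(−2.094) = 0.1231; e^(−k₂τ) = e^(−0.06791) = 0.9343.
C_S = 1.36×0.611/(0.0441−1.36) × (0.1231−0.9343) = (-0.6315)×(-0.8112) = 0.5123 mol·L⁻¹.
Y_S = C_S/C_{R0} = 0.5123/0.611 = 0.838.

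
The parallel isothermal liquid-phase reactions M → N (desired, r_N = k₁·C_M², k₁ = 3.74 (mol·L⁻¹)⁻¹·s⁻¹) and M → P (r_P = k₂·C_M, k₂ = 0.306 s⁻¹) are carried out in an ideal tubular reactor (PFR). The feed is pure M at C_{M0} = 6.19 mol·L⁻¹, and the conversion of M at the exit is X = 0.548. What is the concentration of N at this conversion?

C_M = C_{M0}(1−X) = 2.798 mol·L⁻¹.
Along a PFR/batch, dC_P/dC_M = −r_P/(r_N+r_P) = −k₂/(k₂+k₁·C_M).
Integrating from C_{M0} to C_M: C_P = (0.306/3.74)·ln[(0.306+3.74·6.19)/(0.306+3.74·2.80)] = 0.08182·ln(23.46/10.77) = 0.06369 mol·L⁻¹.
Then C_N = (C_{M0}−C_M) − C_P = 3.392 − 0.06369 = 3.328 mol·L⁻¹.

3.33 mol·L⁻¹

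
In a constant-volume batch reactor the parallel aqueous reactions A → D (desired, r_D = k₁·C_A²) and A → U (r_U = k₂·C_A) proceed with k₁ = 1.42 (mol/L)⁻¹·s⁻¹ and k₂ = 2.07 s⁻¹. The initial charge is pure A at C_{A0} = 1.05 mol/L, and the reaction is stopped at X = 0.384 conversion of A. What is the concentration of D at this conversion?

C_A = C_{A0}(1−X) = 0.6468 mol/L.
Along a PFR/batch, dC_U/dC_A = −r_U/(r_D+r_U) = −k₂/(k₂+k₁·C_A).
Integrating from C_{A0} to C_A: C_U = (2.07/1.42)·ln[(2.07+1.42·1.05)/(2.07+1.42·0.647)] = 1.458·ln(3.561/2.988) = 0.2555 mol/L.
Then C_D = (C_{A0}−C_A) − C_U = 0.4032 − 0.2555 = 0.1477 mol/L.

0.148 mol/L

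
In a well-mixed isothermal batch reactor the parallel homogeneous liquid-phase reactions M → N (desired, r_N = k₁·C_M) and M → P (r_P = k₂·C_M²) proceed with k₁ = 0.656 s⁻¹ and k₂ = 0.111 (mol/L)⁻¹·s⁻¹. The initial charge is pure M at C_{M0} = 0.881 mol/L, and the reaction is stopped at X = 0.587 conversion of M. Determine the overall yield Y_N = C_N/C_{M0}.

C_M = C_{M0}(1−X) = 0.3639 mol/L.
Along a PFR/batch, dC_N/dC_M = −r_N/(r_N+r_P) = −k₁/(k₁+k₂·C_M).
Integrating from C_{M0} to C_M: C_N = (0.656/0.111)·ln[(0.656+0.111·0.881)/(0.656+0.111·0.364)] = 5.910·ln(0.7538/0.6964) = 0.4681 mol/L.
Y_N = C_N/C_{M0} = 0.4681/0.881 = 0.531.

0.531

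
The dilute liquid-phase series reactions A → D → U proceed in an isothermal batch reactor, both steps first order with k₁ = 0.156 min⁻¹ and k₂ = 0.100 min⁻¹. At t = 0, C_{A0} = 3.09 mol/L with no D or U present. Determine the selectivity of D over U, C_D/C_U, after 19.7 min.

0.374

The intermediate concentration in a first-order A→B→C sequence is C_D = k₁C_{A0}(e^(−k₁t) − e^(−k₂t))/(k₂−k₁).
e^(−k₁t) = e^(−0.156×19.7) = e^(−3.073) = 0.04627; e^(−k₂t) = e^(−1.970) = 0.1395.
C_D = 0.156×3.09/(0.100−0.156) × (0.04627−0.1395) = (-8.608)×(-0.09318) = 0.8021 mol/L.
C_A = C_{A0}e^(−k₁t) = 0.1430 mol/L, so C_U = C_{A0}−C_A−C_D = 2.145 mol/L; C_D/C_U = 0.374.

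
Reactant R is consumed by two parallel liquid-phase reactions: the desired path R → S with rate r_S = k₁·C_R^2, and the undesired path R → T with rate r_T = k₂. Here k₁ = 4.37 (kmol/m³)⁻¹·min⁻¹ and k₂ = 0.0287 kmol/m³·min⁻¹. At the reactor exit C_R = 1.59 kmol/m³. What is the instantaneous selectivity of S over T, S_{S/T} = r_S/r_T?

S_{S/T} = r_S/r_T = (k₁·C_R^2)/(k₂) = (k₁/k₂)·C_R^2.
= (4.37×1.590^2) / (0.0287) = 11.05/0.02870 = 385.
Since the desired path is higher order in R, keeping C_R high (PFR or concentrated feed) favours S.

385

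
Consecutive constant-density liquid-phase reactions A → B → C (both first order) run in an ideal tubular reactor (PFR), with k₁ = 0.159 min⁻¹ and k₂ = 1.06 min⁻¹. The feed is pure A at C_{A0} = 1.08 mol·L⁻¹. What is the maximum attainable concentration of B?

Evaluating C_B at τ_opt = ln(k₂/k₁)/(k₂−k₁) gives C_{B,max}/C_{A0} = (k₁/k₂)^[k₂/(k₂−k₁)].
= (0.159/1.06)^(1.06/(1.06−0.159)) = (0.1500)^(1.176) = 0.1073.
C_{B,max} = 0.1073×1.08 = 0.116 mol·L⁻¹.

0.116 mol·L⁻¹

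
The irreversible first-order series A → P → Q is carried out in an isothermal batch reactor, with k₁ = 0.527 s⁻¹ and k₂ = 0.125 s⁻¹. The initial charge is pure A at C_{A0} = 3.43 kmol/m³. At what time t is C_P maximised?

3.58 s

Setting dC_P/dt = 0 gives t_opt = ln(k₂/k₁)/(k₂−k₁).
= ln(0.125/0.527)/(0.125−0.527) = ln(0.2372)/-0.4020 = -1.439/-0.4020 = 3.58 s.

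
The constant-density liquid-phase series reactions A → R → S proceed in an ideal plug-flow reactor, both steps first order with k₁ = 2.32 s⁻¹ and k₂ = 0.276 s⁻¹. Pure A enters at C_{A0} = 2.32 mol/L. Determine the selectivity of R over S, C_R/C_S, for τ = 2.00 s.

1.85

For first-order series with pure A initially, C_R(τ) = k₁C_{A0}/(k₂−k₁)·(e^(−k₁τ) − e^(−k₂τ)).
e^(−k₁τ) = e^(−2.32×2.00) = e^(−4.640) = 0.009658; e^(−k₂τ) = e^(−0.5520) = 0.5758.
C_R = 2.32×2.32/(0.276−2.32) × (0.009658−0.5758) = (-2.633)×(-0.5661) = 1.491 mol/L.
C_A = C_{A0}e^(−k₁τ) = 0.02241 mol/L, so C_S = C_{A0}−C_A−C_R = 0.8068 mol/L; C_R/C_S = 1.85.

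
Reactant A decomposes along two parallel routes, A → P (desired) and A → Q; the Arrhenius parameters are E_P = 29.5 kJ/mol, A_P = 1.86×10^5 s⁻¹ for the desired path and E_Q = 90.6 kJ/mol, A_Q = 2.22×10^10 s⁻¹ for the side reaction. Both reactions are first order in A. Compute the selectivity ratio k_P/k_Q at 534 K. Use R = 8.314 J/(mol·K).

With equal orders, S_{P/Q} = k_P/k_Q = (A_P/A_Q)·exp[(E_Q−E_P)/(RT)].
(E_Q−E_P)/(RT) = (90.6−29.5)×10³/(8.314×534) = 61100/4440 = 13.76.
k_P/k_Q = (1.86×10^5/2.22×10^10)·exp(13.76) = 8.378×10^-6 × 9.481×10^5 = 7.94.

7.94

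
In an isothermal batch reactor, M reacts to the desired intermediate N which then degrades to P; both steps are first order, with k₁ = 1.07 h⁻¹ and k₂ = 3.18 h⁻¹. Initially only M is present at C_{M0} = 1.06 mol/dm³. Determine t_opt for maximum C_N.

0.516 h

The intermediate peaks when r₁ = r₂, i.e. k₁e^(−k₁t) = k₂e^(−k₂t), giving t_opt = ln(k₂/k₁)/(k₂−k₁).
= ln(3.18/1.07)/(3.18−1.07) = ln(2.972)/2.110 = 1.089/2.110 = 0.516 h.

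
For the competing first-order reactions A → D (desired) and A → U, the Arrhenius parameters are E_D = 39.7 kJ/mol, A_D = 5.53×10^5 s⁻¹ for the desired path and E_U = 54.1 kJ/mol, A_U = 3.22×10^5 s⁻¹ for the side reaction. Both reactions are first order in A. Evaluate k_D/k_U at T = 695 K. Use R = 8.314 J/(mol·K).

k_D/k_U = (A_D/A_U)·exp[−(E_D−E_U)/(RT)] = (A_D/A_U)·exp[(E_U−E_D)/(RT)].
(E_U−E_D)/(RT) = (54.1−39.7)×10³/(8.314×695) = 14400/5778 = 2.492.
k_D/k_U = (5.53×10^5/3.22×10^5)·exp(2.492) = 1.717 × 12.09 = 20.8.

20.8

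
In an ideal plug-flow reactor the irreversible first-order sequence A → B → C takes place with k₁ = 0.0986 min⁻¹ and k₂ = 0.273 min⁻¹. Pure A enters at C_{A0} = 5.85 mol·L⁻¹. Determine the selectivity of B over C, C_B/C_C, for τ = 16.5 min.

0.150

The intermediate concentration in a first-order A→B→C sequence is C_B = k₁C_{A0}(e^(−k₁τ) − e^(−k₂τ))/(k₂−k₁).
e^(−k₁τ) = e^(−0.0986×16.5) = e^(−1.627) = 0.1965; e^(−k₂τ) = e^(−4.505) = 0.01106.
C_B = 0.0986×5.85/(0.273−0.0986) × (0.1965−0.01106) = 3.307×0.1855 = 0.6135 mol·L⁻¹.
C_A = C_{A0}e^(−k₁τ) = 1.150 mol·L⁻¹, so C_C = C_{A0}−C_A−C_B = 4.087 mol·L⁻¹; C_B/C_C = 0.150.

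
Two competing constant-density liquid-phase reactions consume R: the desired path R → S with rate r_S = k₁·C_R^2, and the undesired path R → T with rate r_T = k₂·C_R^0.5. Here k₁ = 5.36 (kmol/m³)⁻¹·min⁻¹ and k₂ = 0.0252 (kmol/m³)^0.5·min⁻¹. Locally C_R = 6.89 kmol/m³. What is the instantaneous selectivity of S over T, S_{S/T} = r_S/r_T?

3847

S_{S/T} = r_S/r_T = (k₁·C_R^2)/(k₂·C_R^0.5) = (k₁/k₂)·C_R^1.5.
= (5.36×6.890^2) / (0.0252×6.890^0.5) = 254.5/0.06615 = 3847.
Since the desired path is higher order in R, keeping C_R high (PFR or concentrated feed) favours S.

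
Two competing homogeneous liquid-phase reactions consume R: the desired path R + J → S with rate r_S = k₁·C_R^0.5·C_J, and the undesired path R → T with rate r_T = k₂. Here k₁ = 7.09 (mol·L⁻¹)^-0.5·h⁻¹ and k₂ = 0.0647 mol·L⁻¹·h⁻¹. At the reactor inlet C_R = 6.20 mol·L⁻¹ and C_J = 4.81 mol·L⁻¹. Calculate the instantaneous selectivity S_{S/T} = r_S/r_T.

1312

S_{S/T} = r_S/r_T = (k₁·C_R^0.5·C_J)/(k₂) = (k₁/k₂)·C_R^0.5·C_J.
= (7.09×6.200^0.5×4.810) / (0.0647) = 84.92/0.06470 = 1312.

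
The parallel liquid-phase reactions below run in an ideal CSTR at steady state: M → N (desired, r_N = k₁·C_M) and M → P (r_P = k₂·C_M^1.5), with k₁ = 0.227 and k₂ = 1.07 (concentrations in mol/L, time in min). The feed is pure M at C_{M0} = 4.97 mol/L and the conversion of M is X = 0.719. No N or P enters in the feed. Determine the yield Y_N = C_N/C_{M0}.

Exit C_M = C_{M0}(1−X) = 4.97×0.281 = 1.397 mol/L.
Rates in a CSTR are evaluated at the outlet concentration: r_N = 0.227×1.397 = 0.3170, r_P = 1.07×1.397^1.5 = 1.766.
Fraction of consumed M going to N: r_N/(r_N+r_P) = 0.1522.
C_N = 0.1522·C_{M0}·X = 0.1522×4.97×0.719 = 0.544 mol/L; Y_N = C_N/C_{M0} = 0.109.

0.109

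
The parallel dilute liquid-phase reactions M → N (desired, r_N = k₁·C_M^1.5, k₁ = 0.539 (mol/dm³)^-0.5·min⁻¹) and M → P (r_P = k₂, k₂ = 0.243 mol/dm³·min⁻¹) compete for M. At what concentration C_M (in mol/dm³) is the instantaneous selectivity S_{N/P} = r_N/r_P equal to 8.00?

2.35 mol/dm³

S_{N/P} = (k₁/k₂)·C_M^1.5 ⇒ C_M = (S·k₂/k₁)^(1/1.5).
= (8.00×0.243/0.539)^(0.6667) = (3.607)^(0.6667) = 2.35 mol/dm³.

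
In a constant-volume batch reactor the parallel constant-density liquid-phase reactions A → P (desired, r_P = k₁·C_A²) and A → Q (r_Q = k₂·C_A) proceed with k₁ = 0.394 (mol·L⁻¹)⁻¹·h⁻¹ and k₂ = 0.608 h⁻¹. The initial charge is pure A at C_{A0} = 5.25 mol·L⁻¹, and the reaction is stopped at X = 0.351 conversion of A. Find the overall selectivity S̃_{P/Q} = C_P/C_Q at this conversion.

2.77

C_A = C_{A0}(1−X) = 3.407 mol·L⁻¹.
Along a PFR/batch, dC_Q/dC_A = −r_Q/(r_P+r_Q) = −k₂/(k₂+k₁·C_A).
Integrating from C_{A0} to C_A: C_Q = (0.608/0.394)·ln[(0.608+0.394·5.25)/(0.608+0.394·3.41)] = 1.543·ln(2.677/1.950) = 0.4883 mol·L⁻¹.
Then C_P = (C_{A0}−C_A) − C_Q = 1.843 − 0.4883 = 1.354 mol·L⁻¹.
S̃_{P/Q} = C_P/C_Q = 1.354/0.4883 = 2.77.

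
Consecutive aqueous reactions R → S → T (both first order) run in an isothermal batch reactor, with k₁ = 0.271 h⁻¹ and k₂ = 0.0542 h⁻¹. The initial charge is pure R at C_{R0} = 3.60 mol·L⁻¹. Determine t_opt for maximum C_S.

The intermediate peaks when r₁ = r₂, i.e. k₁e^(−k₁t) = k₂e^(−k₂t), giving t_opt = ln(k₂/k₁)/(k₂−k₁).
= ln(0.0542/0.271)/(0.0542−0.271) = ln(0.2000)/-0.2168 = -1.609/-0.2168 = 7.42 h.

7.42 h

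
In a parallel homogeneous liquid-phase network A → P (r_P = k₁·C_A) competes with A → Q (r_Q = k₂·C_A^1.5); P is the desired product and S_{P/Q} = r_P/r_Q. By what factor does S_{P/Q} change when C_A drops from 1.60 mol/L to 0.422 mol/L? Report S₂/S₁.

1.95

S_{P/Q} = (k₁/k₂)·C_A^-0.5, so S₂/S₁ = (C_{A,2}/C_{A,1})^-0.5.
= (0.422/1.60)^(-0.5) = (0.2637)^(-0.5) = 1.95.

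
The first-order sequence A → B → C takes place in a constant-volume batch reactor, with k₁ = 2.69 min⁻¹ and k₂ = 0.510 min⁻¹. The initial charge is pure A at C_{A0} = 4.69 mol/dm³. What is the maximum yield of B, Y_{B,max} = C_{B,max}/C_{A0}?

For a first-order series the maximum intermediate yield is C_{B,max}/C_{A0} = (k₁/k₂)^[k₂/(k₂−k₁)].
= (2.69/0.510)^(0.510/(0.510−2.69)) = (5.275)^(-0.2339) = 0.6777.

0.678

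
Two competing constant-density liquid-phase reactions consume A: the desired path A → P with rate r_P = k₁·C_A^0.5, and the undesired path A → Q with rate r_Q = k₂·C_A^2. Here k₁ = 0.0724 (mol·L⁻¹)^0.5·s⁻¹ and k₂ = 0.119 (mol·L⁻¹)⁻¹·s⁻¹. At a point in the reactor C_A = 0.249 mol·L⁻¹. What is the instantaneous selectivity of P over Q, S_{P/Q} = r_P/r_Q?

S_{P/Q} = r_P/r_Q = (k₁·C_A^0.5)/(k₂·C_A^2) = (k₁/k₂)·C_A^-1.5.
= (0.0724×0.2490^0.5) / (0.119×0.2490^2) = 0.03613/0.007378 = 4.90.
The undesired path is higher order in A, so low C_A (CSTR or dilute feed) favours P.

4.90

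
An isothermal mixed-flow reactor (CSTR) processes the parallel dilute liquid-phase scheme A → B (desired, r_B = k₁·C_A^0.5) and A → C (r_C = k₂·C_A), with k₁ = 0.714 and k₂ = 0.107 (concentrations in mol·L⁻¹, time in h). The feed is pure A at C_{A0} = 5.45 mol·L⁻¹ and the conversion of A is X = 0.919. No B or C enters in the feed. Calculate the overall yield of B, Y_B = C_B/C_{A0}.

Exit C_A = C_{A0}(1−X) = 5.45×0.0810 = 0.4414 mol·L⁻¹.
In a CSTR the entire volume is at exit conditions, so r_B = 0.714×0.4414^0.5 = 0.4744 and r_C = 0.107×0.4414 = 0.04724.
Fraction of consumed A going to B: r_B/(r_B+r_C) = 0.9094.
C_B = 0.9094·C_{A0}·X = 0.9094×5.45×0.919 = 4.56 mol·L⁻¹; Y_B = C_B/C_{A0} = 0.836.

0.836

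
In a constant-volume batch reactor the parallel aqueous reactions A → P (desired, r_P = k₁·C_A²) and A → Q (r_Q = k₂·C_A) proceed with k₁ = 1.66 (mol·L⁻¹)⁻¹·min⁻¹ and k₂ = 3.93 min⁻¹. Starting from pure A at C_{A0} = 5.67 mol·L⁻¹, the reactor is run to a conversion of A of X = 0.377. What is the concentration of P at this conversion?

C_A = C_{A0}(1−X) = 3.532 mol·L⁻¹.
Along a PFR/batch, dC_Q/dC_A = −r_Q/(r_P+r_Q) = −k₂/(k₂+k₁·C_A).
Integrating from C_{A0} to C_A: C_Q = (3.93/1.66)·ln[(3.93+1.66·5.67)/(3.93+1.66·3.53)] = 2.367·ln(13.34/9.794) = 0.7320 mol·L⁻¹.
Then C_P = (C_{A0}−C_A) − C_Q = 2.138 − 0.7320 = 1.406 mol·L⁻¹.

1.41 mol·L⁻¹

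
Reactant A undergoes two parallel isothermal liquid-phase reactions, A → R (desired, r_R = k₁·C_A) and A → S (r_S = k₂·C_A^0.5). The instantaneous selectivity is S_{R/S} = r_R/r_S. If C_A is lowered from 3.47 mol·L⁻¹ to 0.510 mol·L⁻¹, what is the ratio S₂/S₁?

S_{R/S} = (k₁/k₂)·C_A^0.5, so S₂/S₁ = (C_{A,2}/C_{A,1})^0.5.
= (0.510/3.47)^0.5 = (0.1470)^0.5 = 0.383.

0.383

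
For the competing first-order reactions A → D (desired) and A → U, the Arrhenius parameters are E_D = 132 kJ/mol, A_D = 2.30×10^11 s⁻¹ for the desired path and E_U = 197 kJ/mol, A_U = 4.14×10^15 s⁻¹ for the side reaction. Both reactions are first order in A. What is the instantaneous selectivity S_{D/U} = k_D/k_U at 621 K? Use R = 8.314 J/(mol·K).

16.3

With equal orders, S_{D/U} = k_D/k_U = (A_D/A_U)·exp[(E_U−E_D)/(RT)].
(E_U−E_D)/(RT) = (197−132)×10³/(8.314×621) = 65000/5163 = 12.59.
k_D/k_U = (2.30×10^11/4.14×10^15)·exp(12.59) = 5.556×10^-5 × 2.935×10^5 = 16.3.
Since E_D < E_U, lowering the temperature improves selectivity toward D.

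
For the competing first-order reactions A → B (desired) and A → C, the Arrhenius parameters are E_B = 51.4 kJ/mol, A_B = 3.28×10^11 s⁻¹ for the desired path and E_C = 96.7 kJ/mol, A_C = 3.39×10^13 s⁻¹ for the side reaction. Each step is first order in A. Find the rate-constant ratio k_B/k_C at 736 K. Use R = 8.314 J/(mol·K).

Since both paths have the same order in A, the concentration cancels and S_{B/C} = k_B/k_C = (A_B/A_C)·exp[(E_C−E_B)/(RT)].
(E_C−E_B)/(RT) = (96.7−51.4)×10³/(8.314×736) = 45300/6119 = 7.403.
k_B/k_C = (3.28×10^11/3.39×10^13)·exp(7.403) = 0.009676 × 1641 = 15.9.
Since E_B < E_C, lowering the temperature improves selectivity toward B.

15.9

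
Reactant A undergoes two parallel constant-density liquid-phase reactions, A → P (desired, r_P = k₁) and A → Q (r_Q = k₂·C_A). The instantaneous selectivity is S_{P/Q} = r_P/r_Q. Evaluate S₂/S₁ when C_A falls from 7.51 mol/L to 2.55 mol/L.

S_{P/Q} = (k₁/k₂)·C_A⁻¹, so S₂/S₁ = (C_{A,2}/C_{A,1})⁻¹.
= 7.51/2.55 = 2.95.

2.95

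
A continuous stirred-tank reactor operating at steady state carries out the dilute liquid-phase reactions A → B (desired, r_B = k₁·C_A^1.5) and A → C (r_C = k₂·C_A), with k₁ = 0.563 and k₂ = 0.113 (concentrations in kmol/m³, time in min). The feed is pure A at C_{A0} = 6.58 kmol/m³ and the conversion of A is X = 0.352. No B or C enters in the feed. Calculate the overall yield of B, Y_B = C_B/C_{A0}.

0.321

Exit C_A = C_{A0}(1−X) = 6.58×0.648 = 4.264 kmol/m³.
In a CSTR the entire volume is at exit conditions, so r_B = 0.563×4.264^1.5 = 4.957 and r_C = 0.113×4.264 = 0.4818.
Fraction of consumed A going to B: r_B/(r_B+r_C) = 0.9114.
C_B = 0.9114·C_{A0}·X = 0.9114×6.58×0.352 = 2.11 kmol/m³; Y_B = C_B/C_{A0} = 0.321.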